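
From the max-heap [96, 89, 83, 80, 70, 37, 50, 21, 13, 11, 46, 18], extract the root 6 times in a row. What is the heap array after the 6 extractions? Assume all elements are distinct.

extract-max #1 returns 96:
  remove root 96; move last element 18 to root → [18, 89, 83, 80, 70, 37, 50, 21, 13, 11, 46]
  18 vs larger child 89 at index 1, swap → [89, 18, 83, 80, 70, 37, 50, 21, 13, 11, 46]
  18 vs larger child 80 at index 3, swap → [89, 80, 83, 18, 70, 37, 50, 21, 13, 11, 46]
  18 vs larger child 21 at index 7, swap → [89, 80, 83, 21, 70, 37, 50, 18, 13, 11, 46]
extract-max #2 returns 89:
  remove root 89; move last element 46 to root → [46, 80, 83, 21, 70, 37, 50, 18, 13, 11]
  46 vs larger child 83 at index 2, swap → [83, 80, 46, 21, 70, 37, 50, 18, 13, 11]
  46 vs larger child 50 at index 6, swap → [83, 80, 50, 21, 70, 37, 46, 18, 13, 11]
extract-max #3 returns 83:
  remove root 83; move last element 11 to root → [11, 80, 50, 21, 70, 37, 46, 18, 13]
  11 vs larger child 80 at index 1, swap → [80, 11, 50, 21, 70, 37, 46, 18, 13]
  11 vs larger child 70 at index 4, swap → [80, 70, 50, 21, 11, 37, 46, 18, 13]
extract-max #4 returns 80:
  remove root 80; move last element 13 to root → [13, 70, 50, 21, 11, 37, 46, 18]
  13 vs larger child 70 at index 1, swap → [70, 13, 50, 21, 11, 37, 46, 18]
  13 vs larger child 21 at index 3, swap → [70, 21, 50, 13, 11, 37, 46, 18]
  13 vs only child 18 at index 7, swap → [70, 21, 50, 18, 11, 37, 46, 13]
extract-max #5 returns 70:
  remove root 70; move last element 13 to root → [13, 21, 50, 18, 11, 37, 46]
  13 vs larger child 50 at index 2, swap → [50, 21, 13, 18, 11, 37, 46]
  13 vs larger child 46 at index 6, swap → [50, 21, 46, 18, 11, 37, 13]
extract-max #6 returns 50:
  remove root 50; move last element 13 to root → [13, 21, 46, 18, 11, 37]
  13 vs larger child 46 at index 2, swap → [46, 21, 13, 18, 11, 37]
  13 vs only child 37 at index 5, swap → [46, 21, 37, 18, 11, 13]

[46, 21, 37, 18, 11, 13]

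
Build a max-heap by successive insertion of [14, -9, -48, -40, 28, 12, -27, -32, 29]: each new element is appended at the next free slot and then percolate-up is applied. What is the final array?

Insert 14:
  append 14 at index 0 → [14] (no swap needed)
Insert -9:
  append -9 at index 1 → [14, -9] (no swap needed)
Insert -48:
  append -48 at index 2 → [14, -9, -48] (no swap needed)
Insert -40:
  append -40 at index 3 → [14, -9, -48, -40] (no swap needed)
Insert 28:
  append 28 at index 4 → [14, -9, -48, -40, 28]
  28 > parent -9 at index 1, swap → [14, 28, -48, -40, -9]
  28 > parent 14 at index 0, swap → [28, 14, -48, -40, -9]
Insert 12:
  append 12 at index 5 → [28, 14, -48, -40, -9, 12]
  12 > parent -48 at index 2, swap → [28, 14, 12, -40, -9, -48]
Insert -27:
  append -27 at index 6 → [28, 14, 12, -40, -9, -48, -27] (no swap needed)
Insert -32:
  append -32 at index 7 → [28, 14, 12, -40, -9, -48, -27, -32]
  -32 > parent -40 at index 3, swap → [28, 14, 12, -32, -9, -48, -27, -40]
Insert 29:
  append 29 at index 8 → [28, 14, 12, -32, -9, -48, -27, -40, 29]
  29 > parent -32 at index 3, swap → [28, 14, 12, 29, -9, -48, -27, -40, -32]
  29 > parent 14 at index 1, swap → [28, 29, 12, 14, -9, -48, -27, -40, -32]
  29 > parent 28 at index 0, swap → [29, 28, 12, 14, -9, -48, -27, -40, -32]

[29, 28, 12, 14, -9, -48, -27, -40, -32]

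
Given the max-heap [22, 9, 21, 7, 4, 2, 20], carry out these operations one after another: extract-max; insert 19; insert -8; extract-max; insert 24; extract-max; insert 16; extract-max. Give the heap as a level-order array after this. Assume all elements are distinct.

[19, 16, 7, 9, 4, 2, -8]

extract-max → returns 22:
  remove root 22; move last element 20 to root → [20, 9, 21, 7, 4, 2]
  20 vs larger child 21 at index 2, swap → [21, 9, 20, 7, 4, 2]
insert 19:
  append 19 at index 6 → [21, 9, 20, 7, 4, 2, 19] (no swap needed)
insert -8:
  append -8 at index 7 → [21, 9, 20, 7, 4, 2, 19, -8] (no swap needed)
extract-max → returns 21:
  remove root 21; move last element -8 to root → [-8, 9, 20, 7, 4, 2, 19]
  -8 vs larger child 20 at index 2, swap → [20, 9, -8, 7, 4, 2, 19]
  -8 vs larger child 19 at index 6, swap → [20, 9, 19, 7, 4, 2, -8]
insert 24:
  append 24 at index 7 → [20, 9, 19, 7, 4, 2, -8, 24]
  24 > parent 7 at index 3, swap → [20, 9, 19, 24, 4, 2, -8, 7]
  24 > parent 9 at index 1, swap → [20, 24, 19, 9, 4, 2, -8, 7]
  24 > parent 20 at index 0, swap → [24, 20, 19, 9, 4, 2, -8, 7]
extract-max → returns 24:
  remove root 24; move last element 7 to root → [7, 20, 19, 9, 4, 2, -8]
  7 vs larger child 20 at index 1, swap → [20, 7, 19, 9, 4, 2, -8]
  7 vs larger child 9 at index 3, swap → [20, 9, 19, 7, 4, 2, -8]
insert 16:
  append 16 at index 7 → [20, 9, 19, 7, 4, 2, -8, 16]
  16 > parent 7 at index 3, swap → [20, 9, 19, 16, 4, 2, -8, 7]
  16 > parent 9 at index 1, swap → [20, 16, 19, 9, 4, 2, -8, 7]
extract-max → returns 20:
  remove root 20; move last element 7 to root → [7, 16, 19, 9, 4, 2, -8]
  7 vs larger child 19 at index 2, swap → [19, 16, 7, 9, 4, 2, -8]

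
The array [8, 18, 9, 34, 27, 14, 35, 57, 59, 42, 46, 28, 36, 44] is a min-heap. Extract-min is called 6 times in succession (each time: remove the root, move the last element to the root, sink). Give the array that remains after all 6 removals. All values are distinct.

[34, 42, 35, 46, 59, 36, 44, 57]

extract-min #1 returns 8:
  remove root 8; move last element 44 to root → [44, 18, 9, 34, 27, 14, 35, 57, 59, 42, 46, 28, 36]
  44 vs smaller child 9 at index 2, swap → [9, 18, 44, 34, 27, 14, 35, 57, 59, 42, 46, 28, 36]
  44 vs smaller child 14 at index 5, swap → [9, 18, 14, 34, 27, 44, 35, 57, 59, 42, 46, 28, 36]
  44 vs smaller child 28 at index 11, swap → [9, 18, 14, 34, 27, 28, 35, 57, 59, 42, 46, 44, 36]
extract-min #2 returns 9:
  remove root 9; move last element 36 to root → [36, 18, 14, 34, 27, 28, 35, 57, 59, 42, 46, 44]
  36 vs smaller child 14 at index 2, swap → [14, 18, 36, 34, 27, 28, 35, 57, 59, 42, 46, 44]
  36 vs smaller child 28 at index 5, swap → [14, 18, 28, 34, 27, 36, 35, 57, 59, 42, 46, 44]
extract-min #3 returns 14:
  remove root 14; move last element 44 to root → [44, 18, 28, 34, 27, 36, 35, 57, 59, 42, 46]
  44 vs smaller child 18 at index 1, swap → [18, 44, 28, 34, 27, 36, 35, 57, 59, 42, 46]
  44 vs smaller child 27 at index 4, swap → [18, 27, 28, 34, 44, 36, 35, 57, 59, 42, 46]
  44 vs smaller child 42 at index 9, swap → [18, 27, 28, 34, 42, 36, 35, 57, 59, 44, 46]
extract-min #4 returns 18:
  remove root 18; move last element 46 to root → [46, 27, 28, 34, 42, 36, 35, 57, 59, 44]
  46 vs smaller child 27 at index 1, swap → [27, 46, 28, 34, 42, 36, 35, 57, 59, 44]
  46 vs smaller child 34 at index 3, swap → [27, 34, 28, 46, 42, 36, 35, 57, 59, 44]
extract-min #5 returns 27:
  remove root 27; move last element 44 to root → [44, 34, 28, 46, 42, 36, 35, 57, 59]
  44 vs smaller child 28 at index 2, swap → [28, 34, 44, 46, 42, 36, 35, 57, 59]
  44 vs smaller child 35 at index 6, swap → [28, 34, 35, 46, 42, 36, 44, 57, 59]
extract-min #6 returns 28:
  remove root 28; move last element 59 to root → [59, 34, 35, 46, 42, 36, 44, 57]
  59 vs smaller child 34 at index 1, swap → [34, 59, 35, 46, 42, 36, 44, 57]
  59 vs smaller child 42 at index 4, swap → [34, 42, 35, 46, 59, 36, 44, 57]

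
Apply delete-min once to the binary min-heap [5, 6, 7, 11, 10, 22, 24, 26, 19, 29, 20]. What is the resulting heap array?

[6, 10, 7, 11, 20, 22, 24, 26, 19, 29]

remove root 5; move last element 20 to root → [20, 6, 7, 11, 10, 22, 24, 26, 19, 29]
20 vs smaller child 6 at index 1, swap → [6, 20, 7, 11, 10, 22, 24, 26, 19, 29]
20 vs smaller child 10 at index 4, swap → [6, 10, 7, 11, 20, 22, 24, 26, 19, 29]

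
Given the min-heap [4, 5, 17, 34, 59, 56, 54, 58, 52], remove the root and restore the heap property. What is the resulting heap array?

[5, 34, 17, 52, 59, 56, 54, 58]

remove root 4; move last element 52 to root → [52, 5, 17, 34, 59, 56, 54, 58]
52 vs smaller child 5 at index 1, swap → [5, 52, 17, 34, 59, 56, 54, 58]
52 vs smaller child 34 at index 3, swap → [5, 34, 17, 52, 59, 56, 54, 58]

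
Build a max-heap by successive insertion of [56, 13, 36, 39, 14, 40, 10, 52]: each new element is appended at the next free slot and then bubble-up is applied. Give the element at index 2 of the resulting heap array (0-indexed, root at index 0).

40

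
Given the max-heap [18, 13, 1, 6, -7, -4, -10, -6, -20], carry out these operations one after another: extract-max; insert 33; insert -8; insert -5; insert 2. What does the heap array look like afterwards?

extract-max → returns 18:
  remove root 18; move last element -20 to root → [-20, 13, 1, 6, -7, -4, -10, -6]
  -20 vs larger child 13 at index 1, swap → [13, -20, 1, 6, -7, -4, -10, -6]
  -20 vs larger child 6 at index 3, swap → [13, 6, 1, -20, -7, -4, -10, -6]
  -20 vs only child -6 at index 7, swap → [13, 6, 1, -6, -7, -4, -10, -20]
insert 33:
  append 33 at index 8 → [13, 6, 1, -6, -7, -4, -10, -20, 33]
  33 > parent -6 at index 3, swap → [13, 6, 1, 33, -7, -4, -10, -20, -6]
  33 > parent 6 at index 1, swap → [13, 33, 1, 6, -7, -4, -10, -20, -6]
  33 > parent 13 at index 0, swap → [33, 13, 1, 6, -7, -4, -10, -20, -6]
insert -8:
  append -8 at index 9 → [33, 13, 1, 6, -7, -4, -10, -20, -6, -8] (no swap needed)
insert -5:
  append -5 at index 10 → [33, 13, 1, 6, -7, -4, -10, -20, -6, -8, -5]
  -5 > parent -7 at index 4, swap → [33, 13, 1, 6, -5, -4, -10, -20, -6, -8, -7]
insert 2:
  append 2 at index 11 → [33, 13, 1, 6, -5, -4, -10, -20, -6, -8, -7, 2]
  2 > parent -4 at index 5, swap → [33, 13, 1, 6, -5, 2, -10, -20, -6, -8, -7, -4]
  2 > parent 1 at index 2, swap → [33, 13, 2, 6, -5, 1, -10, -20, -6, -8, -7, -4]

[33, 13, 2, 6, -5, 1, -10, -20, -6, -8, -7, -4]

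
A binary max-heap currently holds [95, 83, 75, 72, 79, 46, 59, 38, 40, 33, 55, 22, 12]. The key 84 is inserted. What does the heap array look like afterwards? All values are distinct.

append 84 at index 13 → [95, 83, 75, 72, 79, 46, 59, 38, 40, 33, 55, 22, 12, 84]
84 > parent 59 at index 6, swap → [95, 83, 75, 72, 79, 46, 84, 38, 40, 33, 55, 22, 12, 59]
84 > parent 75 at index 2, swap → [95, 83, 84, 72, 79, 46, 75, 38, 40, 33, 55, 22, 12, 59]

[95, 83, 84, 72, 79, 46, 75, 38, 40, 33, 55, 22, 12, 59]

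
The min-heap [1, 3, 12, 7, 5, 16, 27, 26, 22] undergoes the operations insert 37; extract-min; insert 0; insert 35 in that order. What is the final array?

[0, 3, 12, 7, 5, 16, 27, 26, 22, 37, 35]

insert 37:
  append 37 at index 9 → [1, 3, 12, 7, 5, 16, 27, 26, 22, 37] (no swap needed)
extract-min → returns 1:
  remove root 1; move last element 37 to root → [37, 3, 12, 7, 5, 16, 27, 26, 22]
  37 vs smaller child 3 at index 1, swap → [3, 37, 12, 7, 5, 16, 27, 26, 22]
  37 vs smaller child 5 at index 4, swap → [3, 5, 12, 7, 37, 16, 27, 26, 22]
insert 0:
  append 0 at index 9 → [3, 5, 12, 7, 37, 16, 27, 26, 22, 0]
  0 < parent 37 at index 4, swap → [3, 5, 12, 7, 0, 16, 27, 26, 22, 37]
  0 < parent 5 at index 1, swap → [3, 0, 12, 7, 5, 16, 27, 26, 22, 37]
  0 < parent 3 at index 0, swap → [0, 3, 12, 7, 5, 16, 27, 26, 22, 37]
insert 35:
  append 35 at index 10 → [0, 3, 12, 7, 5, 16, 27, 26, 22, 37, 35] (no swap needed)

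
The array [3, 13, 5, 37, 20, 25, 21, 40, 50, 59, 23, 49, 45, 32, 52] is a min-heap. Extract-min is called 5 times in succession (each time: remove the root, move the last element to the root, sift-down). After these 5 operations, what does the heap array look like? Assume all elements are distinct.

extract-min #1 returns 3:
  remove root 3; move last element 52 to root → [52, 13, 5, 37, 20, 25, 21, 40, 50, 59, 23, 49, 45, 32]
  52 vs smaller child 5 at index 2, swap → [5, 13, 52, 37, 20, 25, 21, 40, 50, 59, 23, 49, 45, 32]
  52 vs smaller child 21 at index 6, swap → [5, 13, 21, 37, 20, 25, 52, 40, 50, 59, 23, 49, 45, 32]
  52 vs only child 32 at index 13, swap → [5, 13, 21, 37, 20, 25, 32, 40, 50, 59, 23, 49, 45, 52]
extract-min #2 returns 5:
  remove root 5; move last element 52 to root → [52, 13, 21, 37, 20, 25, 32, 40, 50, 59, 23, 49, 45]
  52 vs smaller child 13 at index 1, swap → [13, 52, 21, 37, 20, 25, 32, 40, 50, 59, 23, 49, 45]
  52 vs smaller child 20 at index 4, swap → [13, 20, 21, 37, 52, 25, 32, 40, 50, 59, 23, 49, 45]
  52 vs smaller child 23 at index 10, swap → [13, 20, 21, 37, 23, 25, 32, 40, 50, 59, 52, 49, 45]
extract-min #3 returns 13:
  remove root 13; move last element 45 to root → [45, 20, 21, 37, 23, 25, 32, 40, 50, 59, 52, 49]
  45 vs smaller child 20 at index 1, swap → [20, 45, 21, 37, 23, 25, 32, 40, 50, 59, 52, 49]
  45 vs smaller child 23 at index 4, swap → [20, 23, 21, 37, 45, 25, 32, 40, 50, 59, 52, 49]
extract-min #4 returns 20:
  remove root 20; move last element 49 to root → [49, 23, 21, 37, 45, 25, 32, 40, 50, 59, 52]
  49 vs smaller child 21 at index 2, swap → [21, 23, 49, 37, 45, 25, 32, 40, 50, 59, 52]
  49 vs smaller child 25 at index 5, swap → [21, 23, 25, 37, 45, 49, 32, 40, 50, 59, 52]
extract-min #5 returns 21:
  remove root 21; move last element 52 to root → [52, 23, 25, 37, 45, 49, 32, 40, 50, 59]
  52 vs smaller child 23 at index 1, swap → [23, 52, 25, 37, 45, 49, 32, 40, 50, 59]
  52 vs smaller child 37 at index 3, swap → [23, 37, 25, 52, 45, 49, 32, 40, 50, 59]
  52 vs smaller child 40 at index 7, swap → [23, 37, 25, 40, 45, 49, 32, 52, 50, 59]

[23, 37, 25, 40, 45, 49, 32, 52, 50, 59]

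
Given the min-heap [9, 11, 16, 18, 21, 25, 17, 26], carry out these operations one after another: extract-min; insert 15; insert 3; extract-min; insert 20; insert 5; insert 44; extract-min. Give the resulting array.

extract-min → returns 9:
  remove root 9; move last element 26 to root → [26, 11, 16, 18, 21, 25, 17]
  26 vs smaller child 11 at index 1, swap → [11, 26, 16, 18, 21, 25, 17]
  26 vs smaller child 18 at index 3, swap → [11, 18, 16, 26, 21, 25, 17]
insert 15:
  append 15 at index 7 → [11, 18, 16, 26, 21, 25, 17, 15]
  15 < parent 26 at index 3, swap → [11, 18, 16, 15, 21, 25, 17, 26]
  15 < parent 18 at index 1, swap → [11, 15, 16, 18, 21, 25, 17, 26]
insert 3:
  append 3 at index 8 → [11, 15, 16, 18, 21, 25, 17, 26, 3]
  3 < parent 18 at index 3, swap → [11, 15, 16, 3, 21, 25, 17, 26, 18]
  3 < parent 15 at index 1, swap → [11, 3, 16, 15, 21, 25, 17, 26, 18]
  3 < parent 11 at index 0, swap → [3, 11, 16, 15, 21, 25, 17, 26, 18]
extract-min → returns 3:
  remove root 3; move last element 18 to root → [18, 11, 16, 15, 21, 25, 17, 26]
  18 vs smaller child 11 at index 1, swap → [11, 18, 16, 15, 21, 25, 17, 26]
  18 vs smaller child 15 at index 3, swap → [11, 15, 16, 18, 21, 25, 17, 26]
insert 20:
  append 20 at index 8 → [11, 15, 16, 18, 21, 25, 17, 26, 20] (no swap needed)
insert 5:
  append 5 at index 9 → [11, 15, 16, 18, 21, 25, 17, 26, 20, 5]
  5 < parent 21 at index 4, swap → [11, 15, 16, 18, 5, 25, 17, 26, 20, 21]
  5 < parent 15 at index 1, swap → [11, 5, 16, 18, 15, 25, 17, 26, 20, 21]
  5 < parent 11 at index 0, swap → [5, 11, 16, 18, 15, 25, 17, 26, 20, 21]
insert 44:
  append 44 at index 10 → [5, 11, 16, 18, 15, 25, 17, 26, 20, 21, 44] (no swap needed)
extract-min → returns 5:
  remove root 5; move last element 44 to root → [44, 11, 16, 18, 15, 25, 17, 26, 20, 21]
  44 vs smaller child 11 at index 1, swap → [11, 44, 16, 18, 15, 25, 17, 26, 20, 21]
  44 vs smaller child 15 at index 4, swap → [11, 15, 16, 18, 44, 25, 17, 26, 20, 21]
  44 vs only child 21 at index 9, swap → [11, 15, 16, 18, 21, 25, 17, 26, 20, 44]

[11, 15, 16, 18, 21, 25, 17, 26, 20, 44]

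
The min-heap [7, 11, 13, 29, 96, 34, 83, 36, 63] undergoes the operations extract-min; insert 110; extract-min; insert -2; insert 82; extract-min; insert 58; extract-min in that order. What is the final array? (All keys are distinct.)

[29, 36, 34, 63, 58, 110, 83, 82, 96]

extract-min → returns 7:
  remove root 7; move last element 63 to root → [63, 11, 13, 29, 96, 34, 83, 36]
  63 vs smaller child 11 at index 1, swap → [11, 63, 13, 29, 96, 34, 83, 36]
  63 vs smaller child 29 at index 3, swap → [11, 29, 13, 63, 96, 34, 83, 36]
  63 vs only child 36 at index 7, swap → [11, 29, 13, 36, 96, 34, 83, 63]
insert 110:
  append 110 at index 8 → [11, 29, 13, 36, 96, 34, 83, 63, 110] (no swap needed)
extract-min → returns 11:
  remove root 11; move last element 110 to root → [110, 29, 13, 36, 96, 34, 83, 63]
  110 vs smaller child 13 at index 2, swap → [13, 29, 110, 36, 96, 34, 83, 63]
  110 vs smaller child 34 at index 5, swap → [13, 29, 34, 36, 96, 110, 83, 63]
insert -2:
  append -2 at index 8 → [13, 29, 34, 36, 96, 110, 83, 63, -2]
  -2 < parent 36 at index 3, swap → [13, 29, 34, -2, 96, 110, 83, 63, 36]
  -2 < parent 29 at index 1, swap → [13, -2, 34, 29, 96, 110, 83, 63, 36]
  -2 < parent 13 at index 0, swap → [-2, 13, 34, 29, 96, 110, 83, 63, 36]
insert 82:
  append 82 at index 9 → [-2, 13, 34, 29, 96, 110, 83, 63, 36, 82]
  82 < parent 96 at index 4, swap → [-2, 13, 34, 29, 82, 110, 83, 63, 36, 96]
extract-min → returns -2:
  remove root -2; move last element 96 to root → [96, 13, 34, 29, 82, 110, 83, 63, 36]
  96 vs smaller child 13 at index 1, swap → [13, 96, 34, 29, 82, 110, 83, 63, 36]
  96 vs smaller child 29 at index 3, swap → [13, 29, 34, 96, 82, 110, 83, 63, 36]
  96 vs smaller child 36 at index 8, swap → [13, 29, 34, 36, 82, 110, 83, 63, 96]
insert 58:
  append 58 at index 9 → [13, 29, 34, 36, 82, 110, 83, 63, 96, 58]
  58 < parent 82 at index 4, swap → [13, 29, 34, 36, 58, 110, 83, 63, 96, 82]
extract-min → returns 13:
  remove root 13; move last element 82 to root → [82, 29, 34, 36, 58, 110, 83, 63, 96]
  82 vs smaller child 29 at index 1, swap → [29, 82, 34, 36, 58, 110, 83, 63, 96]
  82 vs smaller child 36 at index 3, swap → [29, 36, 34, 82, 58, 110, 83, 63, 96]
  82 vs smaller child 63 at index 7, swap → [29, 36, 34, 63, 58, 110, 83, 82, 96]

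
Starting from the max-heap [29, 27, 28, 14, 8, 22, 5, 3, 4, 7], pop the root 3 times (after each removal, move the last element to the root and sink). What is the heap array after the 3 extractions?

extract-max #1 returns 29:
  remove root 29; move last element 7 to root → [7, 27, 28, 14, 8, 22, 5, 3, 4]
  7 vs larger child 28 at index 2, swap → [28, 27, 7, 14, 8, 22, 5, 3, 4]
  7 vs larger child 22 at index 5, swap → [28, 27, 22, 14, 8, 7, 5, 3, 4]
extract-max #2 returns 28:
  remove root 28; move last element 4 to root → [4, 27, 22, 14, 8, 7, 5, 3]
  4 vs larger child 27 at index 1, swap → [27, 4, 22, 14, 8, 7, 5, 3]
  4 vs larger child 14 at index 3, swap → [27, 14, 22, 4, 8, 7, 5, 3]
extract-max #3 returns 27:
  remove root 27; move last element 3 to root → [3, 14, 22, 4, 8, 7, 5]
  3 vs larger child 22 at index 2, swap → [22, 14, 3, 4, 8, 7, 5]
  3 vs larger child 7 at index 5, swap → [22, 14, 7, 4, 8, 3, 5]

[22, 14, 7, 4, 8, 3, 5]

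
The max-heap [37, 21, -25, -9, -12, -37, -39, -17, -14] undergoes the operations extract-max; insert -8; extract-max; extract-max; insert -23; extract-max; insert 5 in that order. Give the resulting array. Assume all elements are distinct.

[5, -12, -25, -14, -17, -37, -39, -23]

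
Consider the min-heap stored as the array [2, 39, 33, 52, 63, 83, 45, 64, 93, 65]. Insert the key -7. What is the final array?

[-7, 2, 33, 52, 39, 83, 45, 64, 93, 65, 63]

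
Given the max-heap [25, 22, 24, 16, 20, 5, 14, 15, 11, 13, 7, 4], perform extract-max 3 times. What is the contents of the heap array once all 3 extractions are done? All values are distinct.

[20, 16, 14, 15, 13, 5, 4, 7, 11]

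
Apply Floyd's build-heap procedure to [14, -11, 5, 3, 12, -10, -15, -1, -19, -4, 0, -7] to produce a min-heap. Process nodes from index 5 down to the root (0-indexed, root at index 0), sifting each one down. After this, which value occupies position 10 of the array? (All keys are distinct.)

0

sift down from index 5: already satisfies heap property
sift down from index 4:
  12 vs smaller child -4 at index 9, swap → [14, -11, 5, 3, -4, -10, -15, -1, -19, 12, 0, -7]
sift down from index 3:
  3 vs smaller child -19 at index 8, swap → [14, -11, 5, -19, -4, -10, -15, -1, 3, 12, 0, -7]
sift down from index 2:
  5 vs smaller child -15 at index 6, swap → [14, -11, -15, -19, -4, -10, 5, -1, 3, 12, 0, -7]
sift down from index 1:
  -11 vs smaller child -19 at index 3, swap → [14, -19, -15, -11, -4, -10, 5, -1, 3, 12, 0, -7]
sift down from index 0:
  14 vs smaller child -19 at index 1, swap → [-19, 14, -15, -11, -4, -10, 5, -1, 3, 12, 0, -7]
  14 vs smaller child -11 at index 3, swap → [-19, -11, -15, 14, -4, -10, 5, -1, 3, 12, 0, -7]
  14 vs smaller child -1 at index 7, swap → [-19, -11, -15, -1, -4, -10, 5, 14, 3, 12, 0, -7]
resulting array: [-19, -11, -15, -1, -4, -10, 5, 14, 3, 12, 0, -7]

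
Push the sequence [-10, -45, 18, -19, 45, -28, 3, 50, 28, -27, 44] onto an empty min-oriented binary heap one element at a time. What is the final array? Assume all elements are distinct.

[-45, -27, -28, -10, -19, 18, 3, 50, 28, 45, 44]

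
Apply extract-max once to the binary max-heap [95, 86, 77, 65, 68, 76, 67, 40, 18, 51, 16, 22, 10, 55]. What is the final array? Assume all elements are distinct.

[86, 68, 77, 65, 55, 76, 67, 40, 18, 51, 16, 22, 10]

remove root 95; move last element 55 to root → [55, 86, 77, 65, 68, 76, 67, 40, 18, 51, 16, 22, 10]
55 vs larger child 86 at index 1, swap → [86, 55, 77, 65, 68, 76, 67, 40, 18, 51, 16, 22, 10]
55 vs larger child 68 at index 4, swap → [86, 68, 77, 65, 55, 76, 67, 40, 18, 51, 16, 22, 10]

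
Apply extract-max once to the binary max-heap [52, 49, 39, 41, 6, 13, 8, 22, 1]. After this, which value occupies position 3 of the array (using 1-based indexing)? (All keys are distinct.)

remove root 52; move last element 1 to root → [1, 49, 39, 41, 6, 13, 8, 22]
1 vs larger child 49 at index 2, swap → [49, 1, 39, 41, 6, 13, 8, 22]
1 vs larger child 41 at index 4, swap → [49, 41, 39, 1, 6, 13, 8, 22]
1 vs only child 22 at index 8, swap → [49, 41, 39, 22, 6, 13, 8, 1]
resulting array: [49, 41, 39, 22, 6, 13, 8, 1]

39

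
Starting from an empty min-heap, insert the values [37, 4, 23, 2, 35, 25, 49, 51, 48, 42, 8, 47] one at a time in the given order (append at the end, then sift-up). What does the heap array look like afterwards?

Insert 37:
  append 37 at index 0 → [37] (no swap needed)
Insert 4:
  append 4 at index 1 → [37, 4]
  4 < parent 37 at index 0, swap → [4, 37]
Insert 23:
  append 23 at index 2 → [4, 37, 23] (no swap needed)
Insert 2:
  append 2 at index 3 → [4, 37, 23, 2]
  2 < parent 37 at index 1, swap → [4, 2, 23, 37]
  2 < parent 4 at index 0, swap → [2, 4, 23, 37]
Insert 35:
  append 35 at index 4 → [2, 4, 23, 37, 35] (no swap needed)
Insert 25:
  append 25 at index 5 → [2, 4, 23, 37, 35, 25] (no swap needed)
Insert 49:
  append 49 at index 6 → [2, 4, 23, 37, 35, 25, 49] (no swap needed)
Insert 51:
  append 51 at index 7 → [2, 4, 23, 37, 35, 25, 49, 51] (no swap needed)
Insert 48:
  append 48 at index 8 → [2, 4, 23, 37, 35, 25, 49, 51, 48] (no swap needed)
Insert 42:
  append 42 at index 9 → [2, 4, 23, 37, 35, 25, 49, 51, 48, 42] (no swap needed)
Insert 8:
  append 8 at index 10 → [2, 4, 23, 37, 35, 25, 49, 51, 48, 42, 8]
  8 < parent 35 at index 4, swap → [2, 4, 23, 37, 8, 25, 49, 51, 48, 42, 35]
Insert 47:
  append 47 at index 11 → [2, 4, 23, 37, 8, 25, 49, 51, 48, 42, 35, 47] (no swap needed)

[2, 4, 23, 37, 8, 25, 49, 51, 48, 42, 35, 47]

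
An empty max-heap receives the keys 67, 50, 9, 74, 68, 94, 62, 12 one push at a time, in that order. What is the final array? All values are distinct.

[94, 68, 74, 50, 67, 9, 62, 12]

Insert 67:
  append 67 at index 0 → [67] (no swap needed)
Insert 50:
  append 50 at index 1 → [67, 50] (no swap needed)
Insert 9:
  append 9 at index 2 → [67, 50, 9] (no swap needed)
Insert 74:
  append 74 at index 3 → [67, 50, 9, 74]
  74 > parent 50 at index 1, swap → [67, 74, 9, 50]
  74 > parent 67 at index 0, swap → [74, 67, 9, 50]
Insert 68:
  append 68 at index 4 → [74, 67, 9, 50, 68]
  68 > parent 67 at index 1, swap → [74, 68, 9, 50, 67]
Insert 94:
  append 94 at index 5 → [74, 68, 9, 50, 67, 94]
  94 > parent 9 at index 2, swap → [74, 68, 94, 50, 67, 9]
  94 > parent 74 at index 0, swap → [94, 68, 74, 50, 67, 9]
Insert 62:
  append 62 at index 6 → [94, 68, 74, 50, 67, 9, 62] (no swap needed)
Insert 12:
  append 12 at index 7 → [94, 68, 74, 50, 67, 9, 62, 12] (no swap needed)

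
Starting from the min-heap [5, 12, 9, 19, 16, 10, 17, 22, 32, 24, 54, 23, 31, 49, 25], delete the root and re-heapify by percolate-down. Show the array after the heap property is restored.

[9, 12, 10, 19, 16, 23, 17, 22, 32, 24, 54, 25, 31, 49]

remove root 5; move last element 25 to root → [25, 12, 9, 19, 16, 10, 17, 22, 32, 24, 54, 23, 31, 49]
25 vs smaller child 9 at index 2, swap → [9, 12, 25, 19, 16, 10, 17, 22, 32, 24, 54, 23, 31, 49]
25 vs smaller child 10 at index 5, swap → [9, 12, 10, 19, 16, 25, 17, 22, 32, 24, 54, 23, 31, 49]
25 vs smaller child 23 at index 11, swap → [9, 12, 10, 19, 16, 23, 17, 22, 32, 24, 54, 25, 31, 49]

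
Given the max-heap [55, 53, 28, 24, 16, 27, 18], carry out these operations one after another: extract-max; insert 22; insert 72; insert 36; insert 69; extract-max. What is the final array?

extract-max → returns 55:
  remove root 55; move last element 18 to root → [18, 53, 28, 24, 16, 27]
  18 vs larger child 53 at index 1, swap → [53, 18, 28, 24, 16, 27]
  18 vs larger child 24 at index 3, swap → [53, 24, 28, 18, 16, 27]
insert 22:
  append 22 at index 6 → [53, 24, 28, 18, 16, 27, 22] (no swap needed)
insert 72:
  append 72 at index 7 → [53, 24, 28, 18, 16, 27, 22, 72]
  72 > parent 18 at index 3, swap → [53, 24, 28, 72, 16, 27, 22, 18]
  72 > parent 24 at index 1, swap → [53, 72, 28, 24, 16, 27, 22, 18]
  72 > parent 53 at index 0, swap → [72, 53, 28, 24, 16, 27, 22, 18]
insert 36:
  append 36 at index 8 → [72, 53, 28, 24, 16, 27, 22, 18, 36]
  36 > parent 24 at index 3, swap → [72, 53, 28, 36, 16, 27, 22, 18, 24]
insert 69:
  append 69 at index 9 → [72, 53, 28, 36, 16, 27, 22, 18, 24, 69]
  69 > parent 16 at index 4, swap → [72, 53, 28, 36, 69, 27, 22, 18, 24, 16]
  69 > parent 53 at index 1, swap → [72, 69, 28, 36, 53, 27, 22, 18, 24, 16]
extract-max → returns 72:
  remove root 72; move last element 16 to root → [16, 69, 28, 36, 53, 27, 22, 18, 24]
  16 vs larger child 69 at index 1, swap → [69, 16, 28, 36, 53, 27, 22, 18, 24]
  16 vs larger child 53 at index 4, swap → [69, 53, 28, 36, 16, 27, 22, 18, 24]

[69, 53, 28, 36, 16, 27, 22, 18, 24]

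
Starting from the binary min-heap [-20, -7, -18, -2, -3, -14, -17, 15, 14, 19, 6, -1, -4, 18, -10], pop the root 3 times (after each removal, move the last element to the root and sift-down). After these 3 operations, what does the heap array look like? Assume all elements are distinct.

extract-min #1 returns -20:
  remove root -20; move last element -10 to root → [-10, -7, -18, -2, -3, -14, -17, 15, 14, 19, 6, -1, -4, 18]
  -10 vs smaller child -18 at index 2, swap → [-18, -7, -10, -2, -3, -14, -17, 15, 14, 19, 6, -1, -4, 18]
  -10 vs smaller child -17 at index 6, swap → [-18, -7, -17, -2, -3, -14, -10, 15, 14, 19, 6, -1, -4, 18]
extract-min #2 returns -18:
  remove root -18; move last element 18 to root → [18, -7, -17, -2, -3, -14, -10, 15, 14, 19, 6, -1, -4]
  18 vs smaller child -17 at index 2, swap → [-17, -7, 18, -2, -3, -14, -10, 15, 14, 19, 6, -1, -4]
  18 vs smaller child -14 at index 5, swap → [-17, -7, -14, -2, -3, 18, -10, 15, 14, 19, 6, -1, -4]
  18 vs smaller child -4 at index 12, swap → [-17, -7, -14, -2, -3, -4, -10, 15, 14, 19, 6, -1, 18]
extract-min #3 returns -17:
  remove root -17; move last element 18 to root → [18, -7, -14, -2, -3, -4, -10, 15, 14, 19, 6, -1]
  18 vs smaller child -14 at index 2, swap → [-14, -7, 18, -2, -3, -4, -10, 15, 14, 19, 6, -1]
  18 vs smaller child -10 at index 6, swap → [-14, -7, -10, -2, -3, -4, 18, 15, 14, 19, 6, -1]

[-14, -7, -10, -2, -3, -4, 18, 15, 14, 19, 6, -1]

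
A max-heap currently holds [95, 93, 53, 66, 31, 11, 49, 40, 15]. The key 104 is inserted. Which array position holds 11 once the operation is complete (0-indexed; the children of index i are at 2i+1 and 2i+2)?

5

append 104 at index 9 → [95, 93, 53, 66, 31, 11, 49, 40, 15, 104]
104 > parent 31 at index 4, swap → [95, 93, 53, 66, 104, 11, 49, 40, 15, 31]
104 > parent 93 at index 1, swap → [95, 104, 53, 66, 93, 11, 49, 40, 15, 31]
104 > parent 95 at index 0, swap → [104, 95, 53, 66, 93, 11, 49, 40, 15, 31]
resulting array: [104, 95, 53, 66, 93, 11, 49, 40, 15, 31]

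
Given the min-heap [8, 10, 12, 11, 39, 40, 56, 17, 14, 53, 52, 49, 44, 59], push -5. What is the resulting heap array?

append -5 at index 14 → [8, 10, 12, 11, 39, 40, 56, 17, 14, 53, 52, 49, 44, 59, -5]
-5 < parent 56 at index 6, swap → [8, 10, 12, 11, 39, 40, -5, 17, 14, 53, 52, 49, 44, 59, 56]
-5 < parent 12 at index 2, swap → [8, 10, -5, 11, 39, 40, 12, 17, 14, 53, 52, 49, 44, 59, 56]
-5 < parent 8 at index 0, swap → [-5, 10, 8, 11, 39, 40, 12, 17, 14, 53, 52, 49, 44, 59, 56]

[-5, 10, 8, 11, 39, 40, 12, 17, 14, 53, 52, 49, 44, 59, 56]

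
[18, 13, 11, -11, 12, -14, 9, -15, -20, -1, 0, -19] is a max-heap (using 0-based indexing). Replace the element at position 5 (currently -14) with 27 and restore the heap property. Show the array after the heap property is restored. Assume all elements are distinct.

set index 5 from -14 to 27 → [18, 13, 11, -11, 12, 27, 9, -15, -20, -1, 0, -19]
27 > parent 11 at index 2, swap → [18, 13, 27, -11, 12, 11, 9, -15, -20, -1, 0, -19]
27 > parent 18 at index 0, swap → [27, 13, 18, -11, 12, 11, 9, -15, -20, -1, 0, -19]

[27, 13, 18, -11, 12, 11, 9, -15, -20, -1, 0, -19]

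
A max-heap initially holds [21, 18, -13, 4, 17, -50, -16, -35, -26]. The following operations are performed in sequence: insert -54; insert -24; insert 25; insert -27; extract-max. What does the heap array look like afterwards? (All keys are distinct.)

[21, 18, -13, 4, 17, -27, -16, -35, -26, -54, -24, -50]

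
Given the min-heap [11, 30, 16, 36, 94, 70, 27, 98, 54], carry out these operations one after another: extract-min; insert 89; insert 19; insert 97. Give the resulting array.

[16, 19, 27, 36, 30, 70, 54, 98, 89, 94, 97]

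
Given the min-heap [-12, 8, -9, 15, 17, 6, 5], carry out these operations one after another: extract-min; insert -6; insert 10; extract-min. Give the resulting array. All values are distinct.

extract-min → returns -12:
  remove root -12; move last element 5 to root → [5, 8, -9, 15, 17, 6]
  5 vs smaller child -9 at index 2, swap → [-9, 8, 5, 15, 17, 6]
insert -6:
  append -6 at index 6 → [-9, 8, 5, 15, 17, 6, -6]
  -6 < parent 5 at index 2, swap → [-9, 8, -6, 15, 17, 6, 5]
insert 10:
  append 10 at index 7 → [-9, 8, -6, 15, 17, 6, 5, 10]
  10 < parent 15 at index 3, swap → [-9, 8, -6, 10, 17, 6, 5, 15]
extract-min → returns -9:
  remove root -9; move last element 15 to root → [15, 8, -6, 10, 17, 6, 5]
  15 vs smaller child -6 at index 2, swap → [-6, 8, 15, 10, 17, 6, 5]
  15 vs smaller child 5 at index 6, swap → [-6, 8, 5, 10, 17, 6, 15]

[-6, 8, 5, 10, 17, 6, 15]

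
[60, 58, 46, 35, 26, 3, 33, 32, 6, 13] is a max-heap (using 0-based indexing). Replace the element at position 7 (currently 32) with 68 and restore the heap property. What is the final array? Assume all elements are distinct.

[68, 60, 46, 58, 26, 3, 33, 35, 6, 13]

set index 7 from 32 to 68 → [60, 58, 46, 35, 26, 3, 33, 68, 6, 13]
68 > parent 35 at index 3, swap → [60, 58, 46, 68, 26, 3, 33, 35, 6, 13]
68 > parent 58 at index 1, swap → [60, 68, 46, 58, 26, 3, 33, 35, 6, 13]
68 > parent 60 at index 0, swap → [68, 60, 46, 58, 26, 3, 33, 35, 6, 13]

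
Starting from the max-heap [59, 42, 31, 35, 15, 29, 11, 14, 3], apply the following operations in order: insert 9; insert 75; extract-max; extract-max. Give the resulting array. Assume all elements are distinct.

insert 9:
  append 9 at index 9 → [59, 42, 31, 35, 15, 29, 11, 14, 3, 9] (no swap needed)
insert 75:
  append 75 at index 10 → [59, 42, 31, 35, 15, 29, 11, 14, 3, 9, 75]
  75 > parent 15 at index 4, swap → [59, 42, 31, 35, 75, 29, 11, 14, 3, 9, 15]
  75 > parent 42 at index 1, swap → [59, 75, 31, 35, 42, 29, 11, 14, 3, 9, 15]
  75 > parent 59 at index 0, swap → [75, 59, 31, 35, 42, 29, 11, 14, 3, 9, 15]
extract-max → returns 75:
  remove root 75; move last element 15 to root → [15, 59, 31, 35, 42, 29, 11, 14, 3, 9]
  15 vs larger child 59 at index 1, swap → [59, 15, 31, 35, 42, 29, 11, 14, 3, 9]
  15 vs larger child 42 at index 4, swap → [59, 42, 31, 35, 15, 29, 11, 14, 3, 9]
extract-max → returns 59:
  remove root 59; move last element 9 to root → [9, 42, 31, 35, 15, 29, 11, 14, 3]
  9 vs larger child 42 at index 1, swap → [42, 9, 31, 35, 15, 29, 11, 14, 3]
  9 vs larger child 35 at index 3, swap → [42, 35, 31, 9, 15, 29, 11, 14, 3]
  9 vs larger child 14 at index 7, swap → [42, 35, 31, 14, 15, 29, 11, 9, 3]

[42, 35, 31, 14, 15, 29, 11, 9, 3]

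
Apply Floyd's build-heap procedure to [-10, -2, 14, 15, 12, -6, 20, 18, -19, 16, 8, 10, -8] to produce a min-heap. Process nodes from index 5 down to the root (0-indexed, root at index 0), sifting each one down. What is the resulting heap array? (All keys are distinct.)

[-19, -10, -8, -2, 8, -6, 20, 18, 15, 16, 12, 10, 14]

sift down from index 5:
  -6 vs smaller child -8 at index 12, swap → [-10, -2, 14, 15, 12, -8, 20, 18, -19, 16, 8, 10, -6]
sift down from index 4:
  12 vs smaller child 8 at index 10, swap → [-10, -2, 14, 15, 8, -8, 20, 18, -19, 16, 12, 10, -6]
sift down from index 3:
  15 vs smaller child -19 at index 8, swap → [-10, -2, 14, -19, 8, -8, 20, 18, 15, 16, 12, 10, -6]
sift down from index 2:
  14 vs smaller child -8 at index 5, swap → [-10, -2, -8, -19, 8, 14, 20, 18, 15, 16, 12, 10, -6]
  14 vs smaller child -6 at index 12, swap → [-10, -2, -8, -19, 8, -6, 20, 18, 15, 16, 12, 10, 14]
sift down from index 1:
  -2 vs smaller child -19 at index 3, swap → [-10, -19, -8, -2, 8, -6, 20, 18, 15, 16, 12, 10, 14]
sift down from index 0:
  -10 vs smaller child -19 at index 1, swap → [-19, -10, -8, -2, 8, -6, 20, 18, 15, 16, 12, 10, 14]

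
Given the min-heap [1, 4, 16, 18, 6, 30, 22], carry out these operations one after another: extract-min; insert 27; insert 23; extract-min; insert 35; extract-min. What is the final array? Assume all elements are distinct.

extract-min → returns 1:
  remove root 1; move last element 22 to root → [22, 4, 16, 18, 6, 30]
  22 vs smaller child 4 at index 1, swap → [4, 22, 16, 18, 6, 30]
  22 vs smaller child 6 at index 4, swap → [4, 6, 16, 18, 22, 30]
insert 27:
  append 27 at index 6 → [4, 6, 16, 18, 22, 30, 27] (no swap needed)
insert 23:
  append 23 at index 7 → [4, 6, 16, 18, 22, 30, 27, 23] (no swap needed)
extract-min → returns 4:
  remove root 4; move last element 23 to root → [23, 6, 16, 18, 22, 30, 27]
  23 vs smaller child 6 at index 1, swap → [6, 23, 16, 18, 22, 30, 27]
  23 vs smaller child 18 at index 3, swap → [6, 18, 16, 23, 22, 30, 27]
insert 35:
  append 35 at index 7 → [6, 18, 16, 23, 22, 30, 27, 35] (no swap needed)
extract-min → returns 6:
  remove root 6; move last element 35 to root → [35, 18, 16, 23, 22, 30, 27]
  35 vs smaller child 16 at index 2, swap → [16, 18, 35, 23, 22, 30, 27]
  35 vs smaller child 27 at index 6, swap → [16, 18, 27, 23, 22, 30, 35]

[16, 18, 27, 23, 22, 30, 35]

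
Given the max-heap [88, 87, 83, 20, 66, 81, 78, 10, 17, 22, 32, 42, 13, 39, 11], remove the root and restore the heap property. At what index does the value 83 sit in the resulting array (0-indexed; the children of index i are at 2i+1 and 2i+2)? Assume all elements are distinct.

remove root 88; move last element 11 to root → [11, 87, 83, 20, 66, 81, 78, 10, 17, 22, 32, 42, 13, 39]
11 vs larger child 87 at index 1, swap → [87, 11, 83, 20, 66, 81, 78, 10, 17, 22, 32, 42, 13, 39]
11 vs larger child 66 at index 4, swap → [87, 66, 83, 20, 11, 81, 78, 10, 17, 22, 32, 42, 13, 39]
11 vs larger child 32 at index 10, swap → [87, 66, 83, 20, 32, 81, 78, 10, 17, 22, 11, 42, 13, 39]
resulting array: [87, 66, 83, 20, 32, 81, 78, 10, 17, 22, 11, 42, 13, 39]

2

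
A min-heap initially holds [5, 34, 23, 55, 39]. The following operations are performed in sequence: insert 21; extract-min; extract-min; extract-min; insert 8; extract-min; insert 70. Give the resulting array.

[34, 55, 39, 70]

insert 21:
  append 21 at index 5 → [5, 34, 23, 55, 39, 21]
  21 < parent 23 at index 2, swap → [5, 34, 21, 55, 39, 23]
extract-min → returns 5:
  remove root 5; move last element 23 to root → [23, 34, 21, 55, 39]
  23 vs smaller child 21 at index 2, swap → [21, 34, 23, 55, 39]
extract-min → returns 21:
  remove root 21; move last element 39 to root → [39, 34, 23, 55]
  39 vs smaller child 23 at index 2, swap → [23, 34, 39, 55]
extract-min → returns 23:
  remove root 23; move last element 55 to root → [55, 34, 39]
  55 vs smaller child 34 at index 1, swap → [34, 55, 39]
insert 8:
  append 8 at index 3 → [34, 55, 39, 8]
  8 < parent 55 at index 1, swap → [34, 8, 39, 55]
  8 < parent 34 at index 0, swap → [8, 34, 39, 55]
extract-min → returns 8:
  remove root 8; move last element 55 to root → [55, 34, 39]
  55 vs smaller child 34 at index 1, swap → [34, 55, 39]
insert 70:
  append 70 at index 3 → [34, 55, 39, 70] (no swap needed)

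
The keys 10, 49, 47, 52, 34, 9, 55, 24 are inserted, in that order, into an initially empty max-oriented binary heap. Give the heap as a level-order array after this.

[55, 49, 52, 24, 34, 9, 47, 10]

Insert 10:
  append 10 at index 0 → [10] (no swap needed)
Insert 49:
  append 49 at index 1 → [10, 49]
  49 > parent 10 at index 0, swap → [49, 10]
Insert 47:
  append 47 at index 2 → [49, 10, 47] (no swap needed)
Insert 52:
  append 52 at index 3 → [49, 10, 47, 52]
  52 > parent 10 at index 1, swap → [49, 52, 47, 10]
  52 > parent 49 at index 0, swap → [52, 49, 47, 10]
Insert 34:
  append 34 at index 4 → [52, 49, 47, 10, 34] (no swap needed)
Insert 9:
  append 9 at index 5 → [52, 49, 47, 10, 34, 9] (no swap needed)
Insert 55:
  append 55 at index 6 → [52, 49, 47, 10, 34, 9, 55]
  55 > parent 47 at index 2, swap → [52, 49, 55, 10, 34, 9, 47]
  55 > parent 52 at index 0, swap → [55, 49, 52, 10, 34, 9, 47]
Insert 24:
  append 24 at index 7 → [55, 49, 52, 10, 34, 9, 47, 24]
  24 > parent 10 at index 3, swap → [55, 49, 52, 24, 34, 9, 47, 10]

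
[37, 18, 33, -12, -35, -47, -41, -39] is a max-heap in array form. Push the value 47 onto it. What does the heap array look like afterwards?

append 47 at index 8 → [37, 18, 33, -12, -35, -47, -41, -39, 47]
47 > parent -12 at index 3, swap → [37, 18, 33, 47, -35, -47, -41, -39, -12]
47 > parent 18 at index 1, swap → [37, 47, 33, 18, -35, -47, -41, -39, -12]
47 > parent 37 at index 0, swap → [47, 37, 33, 18, -35, -47, -41, -39, -12]

[47, 37, 33, 18, -35, -47, -41, -39, -12]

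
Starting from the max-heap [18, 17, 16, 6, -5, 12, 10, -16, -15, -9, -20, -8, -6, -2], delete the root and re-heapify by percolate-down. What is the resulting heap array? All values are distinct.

[17, 6, 16, -2, -5, 12, 10, -16, -15, -9, -20, -8, -6]

remove root 18; move last element -2 to root → [-2, 17, 16, 6, -5, 12, 10, -16, -15, -9, -20, -8, -6]
-2 vs larger child 17 at index 1, swap → [17, -2, 16, 6, -5, 12, 10, -16, -15, -9, -20, -8, -6]
-2 vs larger child 6 at index 3, swap → [17, 6, 16, -2, -5, 12, 10, -16, -15, -9, -20, -8, -6]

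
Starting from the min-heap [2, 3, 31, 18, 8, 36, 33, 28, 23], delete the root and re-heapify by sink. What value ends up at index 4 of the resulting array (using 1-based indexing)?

remove root 2; move last element 23 to root → [23, 3, 31, 18, 8, 36, 33, 28]
23 vs smaller child 3 at index 2, swap → [3, 23, 31, 18, 8, 36, 33, 28]
23 vs smaller child 8 at index 5, swap → [3, 8, 31, 18, 23, 36, 33, 28]
resulting array: [3, 8, 31, 18, 23, 36, 33, 28]

18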